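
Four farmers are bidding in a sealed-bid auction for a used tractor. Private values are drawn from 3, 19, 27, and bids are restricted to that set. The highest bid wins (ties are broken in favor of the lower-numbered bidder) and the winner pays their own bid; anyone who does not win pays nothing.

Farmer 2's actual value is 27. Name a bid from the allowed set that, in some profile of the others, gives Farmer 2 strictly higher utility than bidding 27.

19

Suppose Farmer 1 bids 3, Farmer 3 bids 3 and Farmer 4 bids 3.
Bid 27: wins, pays 27, utility 27 - 27 = 0.
Bid 19: wins, pays 19, utility 27 - 19 = 8.
So bidding 19 beats truth here (8 > 0).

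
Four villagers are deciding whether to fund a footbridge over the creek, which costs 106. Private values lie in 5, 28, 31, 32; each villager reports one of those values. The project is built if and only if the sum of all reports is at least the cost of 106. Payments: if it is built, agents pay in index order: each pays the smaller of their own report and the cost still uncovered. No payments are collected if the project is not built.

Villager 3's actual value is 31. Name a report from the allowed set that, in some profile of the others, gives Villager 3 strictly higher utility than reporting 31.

Suppose Villager 1 reports 28, Villager 2 reports 28 and Villager 4 reports 28.
Report 31: project built, pays 31, utility 31 - 31 = 0.
Report 28: project built, pays 28, utility 31 - 28 = 3.
So reporting 28 beats truth here (3 > 0).

28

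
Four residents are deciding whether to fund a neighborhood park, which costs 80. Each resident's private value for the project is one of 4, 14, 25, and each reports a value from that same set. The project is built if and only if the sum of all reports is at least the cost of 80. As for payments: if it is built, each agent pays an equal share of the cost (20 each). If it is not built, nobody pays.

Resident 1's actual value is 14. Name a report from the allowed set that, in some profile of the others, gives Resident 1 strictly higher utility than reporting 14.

Suppose Resident 2 reports 25, Resident 3 reports 25 and Resident 4 reports 25.
Report 14: project built, pays 20, utility 14 - 20 = -6.
Report 4: project not built, utility 0.
So reporting 4 beats truth here (0 > -6).

4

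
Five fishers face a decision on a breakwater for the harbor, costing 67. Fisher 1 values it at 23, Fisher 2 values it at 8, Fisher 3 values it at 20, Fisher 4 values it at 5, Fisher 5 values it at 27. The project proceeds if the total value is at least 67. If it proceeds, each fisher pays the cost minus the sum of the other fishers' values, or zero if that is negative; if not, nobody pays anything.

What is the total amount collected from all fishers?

22

Total value 83 ≥ cost 67, so it is built.
Fisher 1: others sum to 60; max(0, 67 - 60) = 7.
Fisher 2: others sum to 75; max(0, 67 - 75) = 0.
Fisher 3: others sum to 63; max(0, 67 - 63) = 4.
Fisher 4: others sum to 78; max(0, 67 - 78) = 0.
Fisher 5: others sum to 56; max(0, 67 - 56) = 11.
Total collected = 7 + 0 + 4 + 0 + 11 = 22.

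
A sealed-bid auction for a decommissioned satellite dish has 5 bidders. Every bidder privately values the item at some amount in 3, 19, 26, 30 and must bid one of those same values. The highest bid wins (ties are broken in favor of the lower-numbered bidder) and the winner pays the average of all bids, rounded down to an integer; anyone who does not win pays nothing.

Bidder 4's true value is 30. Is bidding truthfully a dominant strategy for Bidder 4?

Consider the case where Bidder 1 bids 3, Bidder 2 bids 3, Bidder 3 bids 3 and Bidder 5 bids 3.
Truthful bid 30: wins, pays 8, utility 30 - 8 = 22.
Bid 19 instead: wins, pays 6, utility 30 - 6 = 24.
Since 24 > 22, bidding 19 is strictly better here, so truthful bidding is not dominant.

No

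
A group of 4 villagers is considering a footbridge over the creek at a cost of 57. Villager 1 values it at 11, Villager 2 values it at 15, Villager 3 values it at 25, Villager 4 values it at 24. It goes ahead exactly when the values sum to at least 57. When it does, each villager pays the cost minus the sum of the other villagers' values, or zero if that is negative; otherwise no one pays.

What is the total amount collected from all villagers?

Total value 75 ≥ cost 57, so it is built.
Villager 1: others sum to 64; max(0, 57 - 64) = 0.
Villager 2: others sum to 60; max(0, 57 - 60) = 0.
Villager 3: others sum to 50; max(0, 57 - 50) = 7.
Villager 4: others sum to 51; max(0, 57 - 51) = 6.
Total collected = 0 + 0 + 7 + 6 = 13.

13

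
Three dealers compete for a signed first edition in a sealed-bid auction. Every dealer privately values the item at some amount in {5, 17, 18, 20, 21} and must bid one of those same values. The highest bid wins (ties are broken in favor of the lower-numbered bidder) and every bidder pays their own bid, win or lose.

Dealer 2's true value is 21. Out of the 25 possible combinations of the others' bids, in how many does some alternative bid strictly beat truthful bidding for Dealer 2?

17

Others bid (5, 5): truth gives 0; bid 17 gives 4 > 0. Violating.
Others bid (5, 17): truth gives 0; bid 17 gives 4 > 0. Violating.
Others bid (5, 18): truth gives 0; bid 18 gives 3 > 0. Violating.
Others bid (5, 20): truth gives 0; bid 20 gives 1 > 0. Violating.
Others bid (5, 21): truth gives 0; no alternative beats it.
Others bid (17, 21): truth gives 0; no alternative beats it.
(Checking all 25 profiles: 17 have a profitable deviation, 8 do not.)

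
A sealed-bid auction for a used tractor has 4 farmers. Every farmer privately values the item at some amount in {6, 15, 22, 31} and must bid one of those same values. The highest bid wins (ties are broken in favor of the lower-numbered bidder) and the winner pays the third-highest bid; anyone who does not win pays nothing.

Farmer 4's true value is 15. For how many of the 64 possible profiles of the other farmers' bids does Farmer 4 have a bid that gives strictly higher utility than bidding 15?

Others bid (6, 6, 15): truth gives 0; bid 22 gives 9 > 0. Violating.
Others bid (6, 6, 22): truth gives 0; bid 31 gives 9 > 0. Violating.
Others bid (6, 15, 6): truth gives 0; bid 22 gives 9 > 0. Violating.
Others bid (6, 22, 6): truth gives 0; bid 31 gives 9 > 0. Violating.
Others bid (6, 6, 6): truth gives 9; no alternative beats it.
Others bid (6, 6, 31): truth gives 0; no alternative beats it.
(Checking all 64 profiles: 6 have a profitable deviation, 58 do not.)

6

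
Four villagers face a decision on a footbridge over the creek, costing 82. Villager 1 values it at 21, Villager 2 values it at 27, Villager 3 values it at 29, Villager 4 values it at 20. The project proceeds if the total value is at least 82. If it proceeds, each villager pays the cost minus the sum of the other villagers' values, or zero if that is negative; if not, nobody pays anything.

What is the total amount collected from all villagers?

Total value 97 ≥ cost 82, so it is built.
Villager 1: others sum to 76; max(0, 82 - 76) = 6.
Villager 2: others sum to 70; max(0, 82 - 70) = 12.
Villager 3: others sum to 68; max(0, 82 - 68) = 14.
Villager 4: others sum to 77; max(0, 82 - 77) = 5.
Total collected = 6 + 12 + 14 + 5 = 37.

37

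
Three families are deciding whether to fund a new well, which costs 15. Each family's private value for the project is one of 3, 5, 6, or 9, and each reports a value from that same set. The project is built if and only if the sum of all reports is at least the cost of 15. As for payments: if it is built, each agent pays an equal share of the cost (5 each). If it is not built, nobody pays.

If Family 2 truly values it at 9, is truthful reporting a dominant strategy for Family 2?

Yes

Check each profile of the others' reports and compare truth against every alternative report.
Others report (3, 3): truth gives 4, best alternative gives 0.
Others report (3, 5): truth gives 4, best alternative gives 0.
Others report (5, 3): truth gives 4, best alternative gives 0.
Others report (3, 6): truth gives 4, best alternative gives 4.
Others report (3, 9): truth gives 4, best alternative gives 4.
Others report (5, 5): truth gives 4, best alternative gives 4.
(Remaining 10 profiles checked similarly; truth is weakly best in each.)
In every case the truthful report is at least as good as any alternative, so it is a dominant strategy.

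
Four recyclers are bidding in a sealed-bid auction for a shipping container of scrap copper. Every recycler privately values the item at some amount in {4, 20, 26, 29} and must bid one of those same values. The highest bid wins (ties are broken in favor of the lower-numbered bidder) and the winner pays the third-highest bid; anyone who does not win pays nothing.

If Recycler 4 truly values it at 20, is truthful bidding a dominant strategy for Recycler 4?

No

Consider the case where Recycler 1 bids 4, Recycler 2 bids 4 and Recycler 3 bids 20.
Truthful bid 20: loses, pays 0, utility 0.
Bid 26 instead: wins, pays 4, utility 20 - 4 = 16.
Since 16 > 0, bidding 26 is strictly better here, so truthful bidding is not dominant.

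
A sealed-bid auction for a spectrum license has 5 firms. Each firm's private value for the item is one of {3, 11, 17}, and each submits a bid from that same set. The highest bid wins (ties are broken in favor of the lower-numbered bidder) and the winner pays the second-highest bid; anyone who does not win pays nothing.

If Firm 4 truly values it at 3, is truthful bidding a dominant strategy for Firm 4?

Check each profile of the others' bids and compare truth against every alternative bid.
Others bid (3, 3, 3, 11): truth gives 0, best alternative gives -8.
Others bid (3, 3, 3, 3): truth gives 0, best alternative gives 0.
Others bid (3, 3, 3, 17): truth gives 0, best alternative gives 0.
Others bid (3, 3, 11, 3): truth gives 0, best alternative gives 0.
Others bid (3, 3, 11, 11): truth gives 0, best alternative gives 0.
Others bid (3, 3, 11, 17): truth gives 0, best alternative gives 0.
(Remaining 75 profiles checked similarly; truth is weakly best in each.)
In every case the truthful bid is at least as good as any alternative, so it is a dominant strategy.

Yes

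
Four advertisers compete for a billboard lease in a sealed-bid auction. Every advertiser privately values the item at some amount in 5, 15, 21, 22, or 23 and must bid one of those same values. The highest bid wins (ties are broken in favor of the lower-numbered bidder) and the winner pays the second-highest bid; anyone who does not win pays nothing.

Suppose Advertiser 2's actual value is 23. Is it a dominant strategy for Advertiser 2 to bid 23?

Yes

Check each profile of the others' bids and compare truth against every alternative bid.
Others bid (22, 5, 5): truth gives 1, best alternative gives 0.
Others bid (22, 5, 15): truth gives 1, best alternative gives 0.
Others bid (22, 5, 21): truth gives 1, best alternative gives 0.
Others bid (22, 5, 22): truth gives 1, best alternative gives 0.
Others bid (22, 15, 5): truth gives 1, best alternative gives 0.
Others bid (22, 15, 15): truth gives 1, best alternative gives 0.
(Remaining 119 profiles checked similarly; truth is weakly best in each.)
In every case the truthful bid is at least as good as any alternative, so it is a dominant strategy.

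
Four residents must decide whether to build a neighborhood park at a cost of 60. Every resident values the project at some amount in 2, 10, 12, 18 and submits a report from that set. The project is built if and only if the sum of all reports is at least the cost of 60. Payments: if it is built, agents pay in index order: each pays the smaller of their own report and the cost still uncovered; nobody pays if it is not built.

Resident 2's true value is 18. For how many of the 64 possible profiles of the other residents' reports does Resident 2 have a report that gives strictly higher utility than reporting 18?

Others report (12, 18, 18): truth gives 0; report 12 gives 6 > 0. Violating.
Others report (18, 12, 18): truth gives 0; report 12 gives 6 > 0. Violating.
Others report (18, 18, 12): truth gives 0; report 12 gives 6 > 0. Violating.
Others report (18, 18, 18): truth gives 0; report 10 gives 8 > 0. Violating.
Others report (2, 2, 2): truth gives 0; no alternative beats it.
Others report (2, 2, 10): truth gives 0; no alternative beats it.
(Checking all 64 profiles: 4 have a profitable deviation, 60 do not.)

4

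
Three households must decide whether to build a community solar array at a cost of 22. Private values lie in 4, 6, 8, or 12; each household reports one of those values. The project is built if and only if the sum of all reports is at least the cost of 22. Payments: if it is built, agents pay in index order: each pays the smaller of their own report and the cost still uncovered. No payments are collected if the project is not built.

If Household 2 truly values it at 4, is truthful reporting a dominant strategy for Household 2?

Yes

Check each profile of the others' reports and compare truth against every alternative report.
Others report (4, 12): truth gives 0, best alternative gives -2.
Others report (6, 12): truth gives 0, best alternative gives -2.
Others report (8, 8): truth gives 0, best alternative gives -2.
Others report (8, 12): truth gives 0, best alternative gives -2.
Others report (12, 4): truth gives 0, best alternative gives -2.
Others report (12, 6): truth gives 0, best alternative gives -2.
(Remaining 10 profiles checked similarly; truth is weakly best in each.)
In every case the truthful report is at least as good as any alternative, so it is a dominant strategy.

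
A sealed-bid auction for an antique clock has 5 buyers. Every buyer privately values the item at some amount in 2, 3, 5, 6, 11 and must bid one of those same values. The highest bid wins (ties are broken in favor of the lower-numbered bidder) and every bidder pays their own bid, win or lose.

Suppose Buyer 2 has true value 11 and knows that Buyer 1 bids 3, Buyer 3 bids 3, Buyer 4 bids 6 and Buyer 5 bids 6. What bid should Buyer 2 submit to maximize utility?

6

Bid 2: loses but pays 2, utility -2.
Bid 3: loses but pays 3, utility -3.
Bid 5: loses but pays 5, utility -5.
Bid 6: wins, pays 6, utility 11 - 6 = 5.
Bid 11: wins, pays 11, utility 11 - 11 = 0.
The best choice is 6 with utility 5.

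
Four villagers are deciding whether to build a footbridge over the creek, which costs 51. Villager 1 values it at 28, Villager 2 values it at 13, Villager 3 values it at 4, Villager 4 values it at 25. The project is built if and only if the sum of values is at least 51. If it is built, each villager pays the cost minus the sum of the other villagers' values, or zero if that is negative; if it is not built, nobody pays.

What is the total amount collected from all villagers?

15

Total value 70 ≥ cost 51, so it is built.
Villager 1: others sum to 42; max(0, 51 - 42) = 9.
Villager 2: others sum to 57; max(0, 51 - 57) = 0.
Villager 3: others sum to 66; max(0, 51 - 66) = 0.
Villager 4: others sum to 45; max(0, 51 - 45) = 6.
Total collected = 9 + 0 + 0 + 6 = 15.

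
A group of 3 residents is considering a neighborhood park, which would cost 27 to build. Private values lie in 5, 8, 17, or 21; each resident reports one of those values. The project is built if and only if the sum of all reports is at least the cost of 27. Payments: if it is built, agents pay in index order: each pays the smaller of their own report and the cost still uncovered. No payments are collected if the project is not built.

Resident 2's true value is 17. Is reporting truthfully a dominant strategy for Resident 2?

Consider the case where Resident 1 reports 5 and Resident 3 reports 17.
Truthful report 17: project built, pays 17, utility 17 - 17 = 0.
Report 5 instead: project built, pays 5, utility 17 - 5 = 12.
Since 12 > 0, reporting 5 is strictly better here, so truthful reporting is not dominant.

No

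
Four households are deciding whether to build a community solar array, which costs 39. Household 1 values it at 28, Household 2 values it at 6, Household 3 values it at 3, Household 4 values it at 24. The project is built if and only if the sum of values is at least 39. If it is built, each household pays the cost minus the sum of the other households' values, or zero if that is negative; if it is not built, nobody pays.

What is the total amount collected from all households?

Total value 61 ≥ cost 39, so it is built.
Household 1: others sum to 33; max(0, 39 - 33) = 6.
Household 2: others sum to 55; max(0, 39 - 55) = 0.
Household 3: others sum to 58; max(0, 39 - 58) = 0.
Household 4: others sum to 37; max(0, 39 - 37) = 2.
Total collected = 6 + 0 + 0 + 2 = 8.

8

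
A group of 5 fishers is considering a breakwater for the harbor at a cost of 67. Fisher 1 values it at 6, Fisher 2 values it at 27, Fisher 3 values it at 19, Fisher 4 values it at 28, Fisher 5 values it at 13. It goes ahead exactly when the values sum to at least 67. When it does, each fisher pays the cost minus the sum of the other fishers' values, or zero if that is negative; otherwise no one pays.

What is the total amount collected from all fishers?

3

Total value 93 ≥ cost 67, so it is built.
Fisher 1: others sum to 87; max(0, 67 - 87) = 0.
Fisher 2: others sum to 66; max(0, 67 - 66) = 1.
Fisher 3: others sum to 74; max(0, 67 - 74) = 0.
Fisher 4: others sum to 65; max(0, 67 - 65) = 2.
Fisher 5: others sum to 80; max(0, 67 - 80) = 0.
Total collected = 0 + 1 + 0 + 2 + 0 = 3.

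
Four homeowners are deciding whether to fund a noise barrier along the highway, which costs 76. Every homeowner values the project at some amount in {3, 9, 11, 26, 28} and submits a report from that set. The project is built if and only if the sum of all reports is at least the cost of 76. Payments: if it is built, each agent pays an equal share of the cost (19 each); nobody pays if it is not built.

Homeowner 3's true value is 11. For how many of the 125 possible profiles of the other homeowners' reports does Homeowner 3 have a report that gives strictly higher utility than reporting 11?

Others report (9, 28, 28): truth gives -8; report 3 gives 0 > -8. Violating.
Others report (11, 26, 28): truth gives -8; report 3 gives 0 > -8. Violating.
Others report (11, 28, 26): truth gives -8; report 3 gives 0 > -8. Violating.
Others report (11, 28, 28): truth gives -8; report 3 gives 0 > -8. Violating.
Others report (3, 3, 3): truth gives 0; no alternative beats it.
Others report (3, 3, 9): truth gives 0; no alternative beats it.
(Checking all 125 profiles: 12 have a profitable deviation, 113 do not.)

12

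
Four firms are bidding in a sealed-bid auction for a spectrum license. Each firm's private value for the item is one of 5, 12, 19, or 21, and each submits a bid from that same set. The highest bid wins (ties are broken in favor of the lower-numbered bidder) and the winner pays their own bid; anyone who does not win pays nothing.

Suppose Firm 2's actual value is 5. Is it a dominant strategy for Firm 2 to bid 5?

Check each profile of the others' bids and compare truth against every alternative bid.
Others bid (5, 5, 5): truth gives 0, best alternative gives -7.
Others bid (5, 5, 12): truth gives 0, best alternative gives -7.
Others bid (5, 12, 5): truth gives 0, best alternative gives -7.
Others bid (5, 12, 12): truth gives 0, best alternative gives -7.
Others bid (5, 5, 19): truth gives 0, best alternative gives 0.
Others bid (5, 5, 21): truth gives 0, best alternative gives 0.
(Remaining 58 profiles checked similarly; truth is weakly best in each.)
In every case the truthful bid is at least as good as any alternative, so it is a dominant strategy.

Yes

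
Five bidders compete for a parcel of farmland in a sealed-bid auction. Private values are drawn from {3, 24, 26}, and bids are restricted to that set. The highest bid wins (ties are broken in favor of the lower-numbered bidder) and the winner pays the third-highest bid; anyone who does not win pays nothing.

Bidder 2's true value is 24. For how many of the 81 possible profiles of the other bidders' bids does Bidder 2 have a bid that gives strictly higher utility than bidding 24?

4

Others bid (3, 3, 3, 26): truth gives 0; bid 26 gives 21 > 0. Violating.
Others bid (3, 3, 26, 3): truth gives 0; bid 26 gives 21 > 0. Violating.
Others bid (3, 26, 3, 3): truth gives 0; bid 26 gives 21 > 0. Violating.
Others bid (24, 3, 3, 3): truth gives 0; bid 26 gives 21 > 0. Violating.
Others bid (3, 3, 3, 3): truth gives 21; no alternative beats it.
Others bid (3, 3, 3, 24): truth gives 21; no alternative beats it.
(Checking all 81 profiles: 4 have a profitable deviation, 77 do not.)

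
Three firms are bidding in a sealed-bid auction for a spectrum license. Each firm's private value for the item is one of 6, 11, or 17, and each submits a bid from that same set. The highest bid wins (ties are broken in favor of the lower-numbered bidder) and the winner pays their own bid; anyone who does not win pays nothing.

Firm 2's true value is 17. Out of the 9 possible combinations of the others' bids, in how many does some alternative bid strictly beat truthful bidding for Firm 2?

2

Others bid (6, 6): truth gives 0; bid 11 gives 6 > 0. Violating.
Others bid (6, 11): truth gives 0; bid 11 gives 6 > 0. Violating.
Others bid (6, 17): truth gives 0; no alternative beats it.
Others bid (11, 6): truth gives 0; no alternative beats it.
(Checking all 9 profiles: 2 have a profitable deviation, 7 do not.)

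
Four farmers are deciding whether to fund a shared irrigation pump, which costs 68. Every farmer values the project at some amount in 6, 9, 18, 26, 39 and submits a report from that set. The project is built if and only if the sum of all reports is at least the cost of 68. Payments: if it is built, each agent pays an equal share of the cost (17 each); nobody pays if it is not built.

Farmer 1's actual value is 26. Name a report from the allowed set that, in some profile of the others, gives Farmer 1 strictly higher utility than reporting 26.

Suppose Farmer 2 reports 6, Farmer 3 reports 6 and Farmer 4 reports 18.
Report 26: project not built, utility 0.
Report 39: project built, pays 17, utility 26 - 17 = 9.
So reporting 39 beats truth here (9 > 0).

39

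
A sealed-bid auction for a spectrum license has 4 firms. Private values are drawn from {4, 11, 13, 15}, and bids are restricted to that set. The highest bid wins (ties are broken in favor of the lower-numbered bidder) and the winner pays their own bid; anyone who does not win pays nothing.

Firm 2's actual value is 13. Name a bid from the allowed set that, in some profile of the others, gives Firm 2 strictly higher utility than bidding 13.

Suppose Firm 1 bids 4, Firm 3 bids 4 and Firm 4 bids 4.
Bid 13: wins, pays 13, utility 13 - 13 = 0.
Bid 11: wins, pays 11, utility 13 - 11 = 2.
So bidding 11 beats truth here (2 > 0).

11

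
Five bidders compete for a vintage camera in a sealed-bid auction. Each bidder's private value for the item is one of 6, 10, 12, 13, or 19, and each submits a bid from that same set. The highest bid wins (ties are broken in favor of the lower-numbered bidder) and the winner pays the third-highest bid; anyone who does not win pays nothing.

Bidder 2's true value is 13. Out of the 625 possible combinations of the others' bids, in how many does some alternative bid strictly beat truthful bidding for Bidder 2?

108

Others bid (6, 6, 6, 19): truth gives 0; bid 19 gives 7 > 0. Violating.
Others bid (6, 6, 10, 19): truth gives 0; bid 19 gives 3 > 0. Violating.
Others bid (6, 6, 12, 19): truth gives 0; bid 19 gives 1 > 0. Violating.
Others bid (6, 6, 19, 6): truth gives 0; bid 19 gives 7 > 0. Violating.
Others bid (6, 6, 6, 6): truth gives 7; no alternative beats it.
Others bid (6, 6, 6, 10): truth gives 7; no alternative beats it.
(Checking all 625 profiles: 108 have a profitable deviation, 517 do not.)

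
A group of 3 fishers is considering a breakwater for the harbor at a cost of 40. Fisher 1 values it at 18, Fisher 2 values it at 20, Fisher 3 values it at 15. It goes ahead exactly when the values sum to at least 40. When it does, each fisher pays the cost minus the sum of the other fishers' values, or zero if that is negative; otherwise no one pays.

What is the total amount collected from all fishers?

Total value 53 ≥ cost 40, so it is built.
Fisher 1: others sum to 35; max(0, 40 - 35) = 5.
Fisher 2: others sum to 33; max(0, 40 - 33) = 7.
Fisher 3: others sum to 38; max(0, 40 - 38) = 2.
Total collected = 5 + 7 + 2 = 14.

14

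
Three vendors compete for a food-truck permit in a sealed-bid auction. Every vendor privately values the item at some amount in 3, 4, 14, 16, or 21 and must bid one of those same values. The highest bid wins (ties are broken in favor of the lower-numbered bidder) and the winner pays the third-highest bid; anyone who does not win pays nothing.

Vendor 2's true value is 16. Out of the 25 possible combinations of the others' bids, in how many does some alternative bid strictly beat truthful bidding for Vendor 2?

Others bid (3, 21): truth gives 0; bid 21 gives 13 > 0. Violating.
Others bid (4, 21): truth gives 0; bid 21 gives 12 > 0. Violating.
Others bid (14, 21): truth gives 0; bid 21 gives 2 > 0. Violating.
Others bid (16, 3): truth gives 0; bid 21 gives 13 > 0. Violating.
Others bid (3, 3): truth gives 13; no alternative beats it.
Others bid (3, 4): truth gives 13; no alternative beats it.
(Checking all 25 profiles: 6 have a profitable deviation, 19 do not.)

6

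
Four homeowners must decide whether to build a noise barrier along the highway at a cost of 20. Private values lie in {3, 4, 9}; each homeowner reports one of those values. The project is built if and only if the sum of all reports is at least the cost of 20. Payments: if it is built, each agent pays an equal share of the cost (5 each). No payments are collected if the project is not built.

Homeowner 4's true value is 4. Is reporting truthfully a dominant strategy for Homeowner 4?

No

Consider the case where Homeowner 1 reports 3, Homeowner 2 reports 4 and Homeowner 3 reports 9.
Truthful report 4: project built, pays 5, utility 4 - 5 = -1.
Report 3 instead: project not built, utility 0.
Since 0 > -1, reporting 3 is strictly better here, so truthful reporting is not dominant.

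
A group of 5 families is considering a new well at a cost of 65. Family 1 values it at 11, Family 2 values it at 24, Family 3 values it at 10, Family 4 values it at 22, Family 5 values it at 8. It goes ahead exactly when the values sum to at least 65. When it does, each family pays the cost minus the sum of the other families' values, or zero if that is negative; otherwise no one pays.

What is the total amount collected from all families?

Total value 75 ≥ cost 65, so it is built.
Family 1: others sum to 64; max(0, 65 - 64) = 1.
Family 2: others sum to 51; max(0, 65 - 51) = 14.
Family 3: others sum to 65; max(0, 65 - 65) = 0.
Family 4: others sum to 53; max(0, 65 - 53) = 12.
Family 5: others sum to 67; max(0, 65 - 67) = 0.
Total collected = 1 + 14 + 0 + 12 + 0 = 27.

27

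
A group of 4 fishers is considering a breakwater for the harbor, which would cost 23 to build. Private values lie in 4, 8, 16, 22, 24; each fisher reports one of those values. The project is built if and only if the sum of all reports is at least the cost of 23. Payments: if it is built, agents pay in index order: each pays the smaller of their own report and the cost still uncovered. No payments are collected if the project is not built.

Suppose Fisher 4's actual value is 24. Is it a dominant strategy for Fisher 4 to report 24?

Check each profile of the others' reports and compare truth against every alternative report.
Others report (4, 4, 16): truth gives 24, best alternative gives 24.
Others report (4, 4, 22): truth gives 24, best alternative gives 24.
Others report (4, 4, 24): truth gives 24, best alternative gives 24.
Others report (4, 8, 16): truth gives 24, best alternative gives 24.
Others report (4, 8, 22): truth gives 24, best alternative gives 24.
Others report (4, 8, 24): truth gives 24, best alternative gives 24.
(Remaining 119 profiles checked similarly; truth is weakly best in each.)
In every case the truthful report is at least as good as any alternative, so it is a dominant strategy.

Yes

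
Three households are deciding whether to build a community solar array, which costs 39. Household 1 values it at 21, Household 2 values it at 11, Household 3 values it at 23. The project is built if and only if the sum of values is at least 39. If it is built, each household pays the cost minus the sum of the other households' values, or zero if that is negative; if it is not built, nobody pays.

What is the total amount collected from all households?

12

Total value 55 ≥ cost 39, so it is built.
Household 1: others sum to 34; max(0, 39 - 34) = 5.
Household 2: others sum to 44; max(0, 39 - 44) = 0.
Household 3: others sum to 32; max(0, 39 - 32) = 7.
Total collected = 5 + 0 + 7 = 12.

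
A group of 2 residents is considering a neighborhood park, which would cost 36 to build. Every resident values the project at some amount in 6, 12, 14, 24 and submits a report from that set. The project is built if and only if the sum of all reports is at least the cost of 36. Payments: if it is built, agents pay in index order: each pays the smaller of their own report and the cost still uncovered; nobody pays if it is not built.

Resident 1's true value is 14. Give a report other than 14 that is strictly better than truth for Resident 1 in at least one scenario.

Suppose Resident 2 reports 24.
Report 14: project built, pays 14, utility 14 - 14 = 0.
Report 12: project built, pays 12, utility 14 - 12 = 2.
So reporting 12 beats truth here (2 > 0).

12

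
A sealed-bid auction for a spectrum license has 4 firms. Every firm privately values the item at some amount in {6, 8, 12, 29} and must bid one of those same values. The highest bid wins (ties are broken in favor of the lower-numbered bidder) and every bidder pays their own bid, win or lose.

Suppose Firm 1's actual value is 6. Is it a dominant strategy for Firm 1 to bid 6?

No

Consider the case where Firm 2 bids 6, Firm 3 bids 6 and Firm 4 bids 8.
Truthful bid 6: loses but pays 6, utility -6.
Bid 8 instead: wins, pays 8, utility 6 - 8 = -2.
Since -2 > -6, bidding 8 is strictly better here, so truthful bidding is not dominant.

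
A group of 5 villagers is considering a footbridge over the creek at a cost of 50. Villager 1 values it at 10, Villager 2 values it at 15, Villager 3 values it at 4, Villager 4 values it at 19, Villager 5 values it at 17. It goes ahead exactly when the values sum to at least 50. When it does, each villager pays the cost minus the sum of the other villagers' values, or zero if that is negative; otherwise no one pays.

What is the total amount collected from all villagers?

Total value 65 ≥ cost 50, so it is built.
Villager 1: others sum to 55; max(0, 50 - 55) = 0.
Villager 2: others sum to 50; max(0, 50 - 50) = 0.
Villager 3: others sum to 61; max(0, 50 - 61) = 0.
Villager 4: others sum to 46; max(0, 50 - 46) = 4.
Villager 5: others sum to 48; max(0, 50 - 48) = 2.
Total collected = 0 + 0 + 0 + 4 + 2 = 6.

6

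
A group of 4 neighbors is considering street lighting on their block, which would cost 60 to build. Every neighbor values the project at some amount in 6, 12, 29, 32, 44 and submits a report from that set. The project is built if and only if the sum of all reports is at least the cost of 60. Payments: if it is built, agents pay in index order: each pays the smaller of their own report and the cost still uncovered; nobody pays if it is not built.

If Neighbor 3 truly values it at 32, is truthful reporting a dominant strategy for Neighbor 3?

No

Consider the case where Neighbor 1 reports 6, Neighbor 2 reports 6 and Neighbor 4 reports 29.
Truthful report 32: project built, pays 32, utility 32 - 32 = 0.
Report 29 instead: project built, pays 29, utility 32 - 29 = 3.
Since 3 > 0, reporting 29 is strictly better here, so truthful reporting is not dominant.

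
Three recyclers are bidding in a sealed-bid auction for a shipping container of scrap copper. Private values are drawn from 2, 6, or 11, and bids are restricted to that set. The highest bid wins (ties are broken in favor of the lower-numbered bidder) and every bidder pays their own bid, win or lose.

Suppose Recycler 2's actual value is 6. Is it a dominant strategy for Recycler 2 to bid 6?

Consider the case where Recycler 1 bids 2 and Recycler 3 bids 11.
Truthful bid 6: loses but pays 6, utility -6.
Bid 2 instead: loses but pays 2, utility -2.
Since -2 > -6, bidding 2 is strictly better here, so truthful bidding is not dominant.

No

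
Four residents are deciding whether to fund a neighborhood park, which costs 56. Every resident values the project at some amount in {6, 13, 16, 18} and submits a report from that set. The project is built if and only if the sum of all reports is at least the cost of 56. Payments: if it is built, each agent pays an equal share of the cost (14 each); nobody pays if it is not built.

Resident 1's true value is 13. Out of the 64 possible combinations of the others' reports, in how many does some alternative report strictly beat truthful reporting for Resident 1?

16

Others report (13, 13, 18): truth gives -1; report 6 gives 0 > -1. Violating.
Others report (13, 16, 16): truth gives -1; report 6 gives 0 > -1. Violating.
Others report (13, 16, 18): truth gives -1; report 6 gives 0 > -1. Violating.
Others report (13, 18, 13): truth gives -1; report 6 gives 0 > -1. Violating.
Others report (6, 6, 6): truth gives 0; no alternative beats it.
Others report (6, 6, 13): truth gives 0; no alternative beats it.
(Checking all 64 profiles: 16 have a profitable deviation, 48 do not.)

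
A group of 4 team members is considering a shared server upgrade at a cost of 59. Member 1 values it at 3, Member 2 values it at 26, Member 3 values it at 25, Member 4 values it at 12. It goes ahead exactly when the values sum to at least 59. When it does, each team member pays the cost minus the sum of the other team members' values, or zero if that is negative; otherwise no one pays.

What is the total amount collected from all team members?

Total value 66 ≥ cost 59, so it is built.
Member 1: others sum to 63; max(0, 59 - 63) = 0.
Member 2: others sum to 40; max(0, 59 - 40) = 19.
Member 3: others sum to 41; max(0, 59 - 41) = 18.
Member 4: others sum to 54; max(0, 59 - 54) = 5.
Total collected = 0 + 19 + 18 + 5 = 42.

42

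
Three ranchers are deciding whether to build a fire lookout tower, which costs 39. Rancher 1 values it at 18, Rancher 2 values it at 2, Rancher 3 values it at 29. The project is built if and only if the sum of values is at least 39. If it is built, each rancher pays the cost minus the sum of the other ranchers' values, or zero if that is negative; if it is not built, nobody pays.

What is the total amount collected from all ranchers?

Total value 49 ≥ cost 39, so it is built.
Rancher 1: others sum to 31; max(0, 39 - 31) = 8.
Rancher 2: others sum to 47; max(0, 39 - 47) = 0.
Rancher 3: others sum to 20; max(0, 39 - 20) = 19.
Total collected = 8 + 0 + 19 = 27.

27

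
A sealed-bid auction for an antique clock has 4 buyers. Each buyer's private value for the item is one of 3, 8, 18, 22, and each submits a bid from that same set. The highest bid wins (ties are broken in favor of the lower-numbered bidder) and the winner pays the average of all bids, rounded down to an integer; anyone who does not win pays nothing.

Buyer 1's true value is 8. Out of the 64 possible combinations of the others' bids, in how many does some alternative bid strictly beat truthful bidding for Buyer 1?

Others bid (3, 3, 3): truth gives 4; bid 3 gives 5 > 4. Violating.
Others bid (3, 3, 8): truth gives 3; no alternative beats it.
Others bid (3, 3, 18): truth gives 0; no alternative beats it.
(Checking all 64 profiles: 1 has a profitable deviation, 63 do not.)

1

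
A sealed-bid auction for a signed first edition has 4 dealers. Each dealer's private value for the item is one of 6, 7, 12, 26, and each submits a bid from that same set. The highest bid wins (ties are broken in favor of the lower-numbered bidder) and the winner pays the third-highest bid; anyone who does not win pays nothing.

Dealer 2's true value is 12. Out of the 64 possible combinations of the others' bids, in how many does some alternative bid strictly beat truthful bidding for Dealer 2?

12

Others bid (6, 6, 26): truth gives 0; bid 26 gives 6 > 0. Violating.
Others bid (6, 7, 26): truth gives 0; bid 26 gives 5 > 0. Violating.
Others bid (6, 26, 6): truth gives 0; bid 26 gives 6 > 0. Violating.
Others bid (6, 26, 7): truth gives 0; bid 26 gives 5 > 0. Violating.
Others bid (6, 6, 6): truth gives 6; no alternative beats it.
Others bid (6, 6, 7): truth gives 6; no alternative beats it.
(Checking all 64 profiles: 12 have a profitable deviation, 52 do not.)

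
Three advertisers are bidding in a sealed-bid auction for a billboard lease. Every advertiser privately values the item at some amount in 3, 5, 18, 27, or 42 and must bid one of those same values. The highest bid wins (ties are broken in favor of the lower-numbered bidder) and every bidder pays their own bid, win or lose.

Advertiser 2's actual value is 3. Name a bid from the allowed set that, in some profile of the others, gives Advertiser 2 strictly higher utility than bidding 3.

Suppose Advertiser 1 bids 3 and Advertiser 3 bids 3.
Bid 3: loses but pays 3, utility -3.
Bid 5: wins, pays 5, utility 3 - 5 = -2.
So bidding 5 beats truth here (-2 > -3).

5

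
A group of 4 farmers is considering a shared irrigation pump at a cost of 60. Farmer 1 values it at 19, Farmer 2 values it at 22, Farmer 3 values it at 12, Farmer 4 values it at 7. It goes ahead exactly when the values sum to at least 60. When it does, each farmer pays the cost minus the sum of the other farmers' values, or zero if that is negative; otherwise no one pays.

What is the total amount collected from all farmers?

60

Total value 60 ≥ cost 60, so it is built.
Farmer 1: others sum to 41; max(0, 60 - 41) = 19.
Farmer 2: others sum to 38; max(0, 60 - 38) = 22.
Farmer 3: others sum to 48; max(0, 60 - 48) = 12.
Farmer 4: others sum to 53; max(0, 60 - 53) = 7.
Total collected = 19 + 22 + 12 + 7 = 60.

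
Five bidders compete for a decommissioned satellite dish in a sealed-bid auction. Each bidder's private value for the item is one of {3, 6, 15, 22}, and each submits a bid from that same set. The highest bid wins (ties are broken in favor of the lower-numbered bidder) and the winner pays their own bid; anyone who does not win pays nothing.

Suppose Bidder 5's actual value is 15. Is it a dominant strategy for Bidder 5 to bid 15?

Consider the case where Bidder 1 bids 3, Bidder 2 bids 3, Bidder 3 bids 3 and Bidder 4 bids 3.
Truthful bid 15: wins, pays 15, utility 15 - 15 = 0.
Bid 6 instead: wins, pays 6, utility 15 - 6 = 9.
Since 9 > 0, bidding 6 is strictly better here, so truthful bidding is not dominant.

No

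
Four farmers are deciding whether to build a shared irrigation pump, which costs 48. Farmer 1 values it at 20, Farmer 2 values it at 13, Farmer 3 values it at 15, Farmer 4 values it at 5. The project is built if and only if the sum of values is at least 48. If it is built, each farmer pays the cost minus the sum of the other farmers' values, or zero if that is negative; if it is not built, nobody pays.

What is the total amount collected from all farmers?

33

Total value 53 ≥ cost 48, so it is built.
Farmer 1: others sum to 33; max(0, 48 - 33) = 15.
Farmer 2: others sum to 40; max(0, 48 - 40) = 8.
Farmer 3: others sum to 38; max(0, 48 - 38) = 10.
Farmer 4: others sum to 48; max(0, 48 - 48) = 0.
Total collected = 15 + 8 + 10 + 0 = 33.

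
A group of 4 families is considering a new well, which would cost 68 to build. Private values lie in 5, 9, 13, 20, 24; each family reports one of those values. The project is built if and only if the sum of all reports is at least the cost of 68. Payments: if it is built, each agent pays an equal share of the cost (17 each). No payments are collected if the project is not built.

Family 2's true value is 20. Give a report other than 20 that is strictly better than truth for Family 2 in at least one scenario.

24

Suppose Family 1 reports 5, Family 3 reports 20 and Family 4 reports 20.
Report 20: project not built, utility 0.
Report 24: project built, pays 17, utility 20 - 17 = 3.
So reporting 24 beats truth here (3 > 0).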